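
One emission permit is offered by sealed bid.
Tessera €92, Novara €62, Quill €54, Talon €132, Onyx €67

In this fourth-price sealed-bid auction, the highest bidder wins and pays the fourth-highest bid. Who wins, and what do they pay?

Sorting bids: 132 (Talon) > 92 (Tessera) > 67 (Onyx) > 62 (Novara) > 54 (Quill)
Talon wins; payment is bid #4 in the ranking = €62.

Talon pays €62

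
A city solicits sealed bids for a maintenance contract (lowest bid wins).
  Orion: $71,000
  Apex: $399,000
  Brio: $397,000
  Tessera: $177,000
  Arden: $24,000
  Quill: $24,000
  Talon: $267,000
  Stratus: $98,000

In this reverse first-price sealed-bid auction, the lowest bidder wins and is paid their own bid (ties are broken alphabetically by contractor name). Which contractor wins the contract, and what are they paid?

Bids in order: 24,000 (Arden) < 24,000 (Quill) < 71,000 (Orion) < 98,000 (Stratus) < 177,000 (Tessera) < 267,000 (Talon) < …
Arden and Quill tie at $24,000; tie-break gives it to Arden.
Arden has the lowest bid and is paid exactly that: $24,000.

Arden is paid $24,000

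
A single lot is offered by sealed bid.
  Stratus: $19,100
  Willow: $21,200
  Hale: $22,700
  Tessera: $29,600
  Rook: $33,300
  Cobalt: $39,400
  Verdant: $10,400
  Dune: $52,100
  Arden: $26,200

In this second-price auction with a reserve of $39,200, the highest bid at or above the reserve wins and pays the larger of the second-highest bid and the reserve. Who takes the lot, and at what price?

Second-price auction with a reserve of $39,200: the highest bid at or above the reserve wins and pays the larger of the second-highest bid and the reserve.
Bids ranked: 52,100 (Dune) > 39,400 (Cobalt) > 33,300 (Rook) > 29,600 (Tessera) > 26,200 (Arden) > 22,700 (Hale) > …
Highest eligible bid: Dune at $52,100.
Second-highest bid $39,400 exceeds the reserve $39,200 → payment $39,400.

Dune pays $39,400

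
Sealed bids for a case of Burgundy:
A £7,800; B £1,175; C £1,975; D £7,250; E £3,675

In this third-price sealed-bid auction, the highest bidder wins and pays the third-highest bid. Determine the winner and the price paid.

A pays £3,675

Third-price sealed-bid auction: the highest bidder wins and pays the third-highest bid.
Bids ranked: 7,800 (A) > 7,250 (D) > 3,675 (E) > 1,975 (C) > 1,175 (B)
A is highest; pays the third-highest bid, £3,675.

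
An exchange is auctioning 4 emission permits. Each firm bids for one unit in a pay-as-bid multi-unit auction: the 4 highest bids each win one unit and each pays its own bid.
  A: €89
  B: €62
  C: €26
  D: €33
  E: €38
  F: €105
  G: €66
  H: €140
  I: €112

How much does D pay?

Ordering the bids: 140 (H), 112 (I), 105 (F), 89 (A), 66 (G), 62 (B), …
Winners (4 units): H, I, F, A.
D does not win → €0.

D pays €0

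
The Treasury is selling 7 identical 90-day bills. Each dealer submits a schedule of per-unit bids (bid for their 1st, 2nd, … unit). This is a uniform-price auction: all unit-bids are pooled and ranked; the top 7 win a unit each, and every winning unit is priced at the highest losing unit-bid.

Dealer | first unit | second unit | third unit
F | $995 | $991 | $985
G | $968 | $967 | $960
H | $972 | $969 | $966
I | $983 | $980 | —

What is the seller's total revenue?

Total revenue: $6,776

All unit-bids, highest first — top 7: 995 (F-1), 991 (F-2), 985 (F-3), 983 (I-1), 980 (I-2), 972 (H-1), 969 (H-2)
Highest rejected unit-bid = $968.
Allocation: F 3, H 2, I 2. Every unit priced at $968.
Revenue = 7 × 968 = $6,776.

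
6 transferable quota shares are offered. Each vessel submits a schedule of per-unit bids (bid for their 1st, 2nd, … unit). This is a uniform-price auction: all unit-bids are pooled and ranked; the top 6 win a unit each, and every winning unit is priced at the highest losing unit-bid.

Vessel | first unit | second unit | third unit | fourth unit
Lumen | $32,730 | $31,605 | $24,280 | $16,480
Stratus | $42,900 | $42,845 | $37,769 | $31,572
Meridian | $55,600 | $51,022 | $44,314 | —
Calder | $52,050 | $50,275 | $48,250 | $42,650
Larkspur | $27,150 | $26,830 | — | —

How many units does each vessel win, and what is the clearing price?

Pooled unit-bids ranked (top 6): 55,600 (Meridian-1), 52,050 (Calder-1), 51,022 (Meridian-2), 50,275 (Calder-2), 48,250 (Calder-3), 44,314 (Meridian-3)
The (k+1)-th unit-bid is $42,900.
Allocation: Calder 3, Meridian 3.

Calder 3, Meridian 3; clearing price $42,900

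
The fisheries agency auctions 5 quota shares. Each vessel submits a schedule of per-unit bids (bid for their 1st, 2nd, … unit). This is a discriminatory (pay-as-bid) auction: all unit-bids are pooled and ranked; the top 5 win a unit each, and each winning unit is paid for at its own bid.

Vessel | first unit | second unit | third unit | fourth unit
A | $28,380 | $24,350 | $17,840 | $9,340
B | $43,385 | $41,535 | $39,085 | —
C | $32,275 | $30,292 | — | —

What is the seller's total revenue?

Pooled unit-bids ranked (top 5): 43,385 (B-1), 41,535 (B-2), 39,085 (B-3), 32,275 (C-1), 30,292 (C-2)
Next rejected bid: $28,380 (not a price — pay-as-bid).
Each winning unit pays its own bid.
Revenue = 43,385 + 41,535 + 39,085 + 32,275 + 30,292 = $186,572.

Total revenue: $186,572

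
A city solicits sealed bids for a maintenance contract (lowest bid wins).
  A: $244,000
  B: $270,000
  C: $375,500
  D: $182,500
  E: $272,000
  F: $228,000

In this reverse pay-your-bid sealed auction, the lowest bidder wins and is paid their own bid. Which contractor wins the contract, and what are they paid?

Bids in order: 182,500 (D) < 228,000 (F) < 244,000 (A) < 270,000 (B) < 272,000 (E) < 375,500 (C)
D is lowest → is paid own bid, $182,500.

D is paid $182,500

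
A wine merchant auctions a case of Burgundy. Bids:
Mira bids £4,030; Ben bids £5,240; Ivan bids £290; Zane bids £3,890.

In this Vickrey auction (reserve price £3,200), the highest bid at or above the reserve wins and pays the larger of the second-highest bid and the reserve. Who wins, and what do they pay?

Ben pays £4,030

Sorting bids: 5,240 (Ben) > 4,030 (Mira) > 3,890 (Zane) > 290 (Ivan)
Highest eligible bid: Ben at £5,240.
max(second-highest £4,030, reserve £3,200) = £4,030; the reserve does not bind.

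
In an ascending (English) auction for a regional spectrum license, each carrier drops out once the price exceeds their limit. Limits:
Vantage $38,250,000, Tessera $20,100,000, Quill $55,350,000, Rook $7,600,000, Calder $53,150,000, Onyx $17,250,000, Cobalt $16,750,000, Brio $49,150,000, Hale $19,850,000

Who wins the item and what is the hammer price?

Quill wins at $53,150,000

Sorting limits: 55,350,000 (Quill) > 53,150,000 (Calder) > 49,150,000 (Brio) > 38,250,000 (Vantage) > 20,100,000 (Tessera) > 19,850,000 (Hale) > …
Calder is the last rival to drop out, at $53,150,000; Quill remains and wins at that price.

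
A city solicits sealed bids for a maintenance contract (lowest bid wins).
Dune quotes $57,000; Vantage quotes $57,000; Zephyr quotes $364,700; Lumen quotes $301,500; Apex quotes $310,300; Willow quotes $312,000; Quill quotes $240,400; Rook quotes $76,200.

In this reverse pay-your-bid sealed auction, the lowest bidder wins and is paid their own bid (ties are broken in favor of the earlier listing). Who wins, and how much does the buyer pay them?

Bids in order: 57,000 (Dune) < 57,000 (Vantage) < 76,200 (Rook) < 240,400 (Quill) < 301,500 (Lumen) < 310,300 (Apex) < …
Tie at $57,000 → Dune wins by tie-break.
First-price: Dune is paid what they bid, $57,000.

Dune is paid $57,000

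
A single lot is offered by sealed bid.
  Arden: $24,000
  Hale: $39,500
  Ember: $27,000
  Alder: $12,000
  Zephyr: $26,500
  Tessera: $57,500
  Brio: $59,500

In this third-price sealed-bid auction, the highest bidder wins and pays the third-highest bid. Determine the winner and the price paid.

Third-price sealed-bid auction: the highest bidder wins and pays the third-highest bid.
Bids ranked: 59,500 (Brio) > 57,500 (Tessera) > 39,500 (Hale) > 27,000 (Ember) > 26,500 (Zephyr) > 24,000 (Arden) > …
Brio wins; payment is bid #3 in the ranking = $39,500.

Brio pays $39,500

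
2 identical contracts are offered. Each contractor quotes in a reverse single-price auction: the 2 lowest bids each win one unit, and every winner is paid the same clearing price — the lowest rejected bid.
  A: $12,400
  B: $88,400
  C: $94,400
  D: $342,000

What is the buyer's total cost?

Total cost: $188,800

Bids ranked low→high: 12,400 (A), 88,400 (B), 94,400 (C), 342,000 (D)
Lowest 2: A, B.
Lowest unsuccessful bid: $94,400 → clearing price.
Total cost = 2 × $94,400 = $188,800.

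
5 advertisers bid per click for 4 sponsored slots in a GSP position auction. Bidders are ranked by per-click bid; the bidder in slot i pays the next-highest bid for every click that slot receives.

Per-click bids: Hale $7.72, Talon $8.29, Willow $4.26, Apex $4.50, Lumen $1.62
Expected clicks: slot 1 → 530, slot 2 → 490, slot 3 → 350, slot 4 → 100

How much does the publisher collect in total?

Per-click bids in order: $8.29 (Talon) > $7.72 (Hale) > $4.50 (Apex) > $4.26 (Willow) > $1.62 (Lumen)
Slot 1: Talon pays $7.72 × 530 = $4091.60
Slot 2: Hale pays $4.50 × 490 = $2205.00
Slot 3: Apex pays $4.26 × 350 = $1491.00
Slot 4: Willow pays $1.62 × 100 = $162.00
Total = $7949.60

Total revenue: $7949.60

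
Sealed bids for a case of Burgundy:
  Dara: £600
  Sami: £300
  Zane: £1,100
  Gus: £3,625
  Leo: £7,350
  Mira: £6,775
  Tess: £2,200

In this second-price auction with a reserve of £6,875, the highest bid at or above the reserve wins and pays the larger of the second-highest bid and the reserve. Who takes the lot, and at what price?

Leo pays £6,875

Rule: the highest bid at or above the reserve wins and pays the larger of the second-highest bid and the reserve.
Bids in order: 7,350 (Leo) > 6,775 (Mira) > 3,625 (Gus) > 2,200 (Tess) > 1,100 (Zane) > 600 (Dara) > …
Leo has the top bid at or above the reserve (£7,350).
max(second-highest £6,775, reserve £6,875) = £6,875.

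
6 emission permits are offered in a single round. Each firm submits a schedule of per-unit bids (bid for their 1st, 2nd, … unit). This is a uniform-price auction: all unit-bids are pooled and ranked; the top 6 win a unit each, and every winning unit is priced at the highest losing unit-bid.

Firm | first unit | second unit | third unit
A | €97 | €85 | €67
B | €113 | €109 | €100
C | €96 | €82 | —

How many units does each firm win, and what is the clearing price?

Merging the schedules and taking the best 6: 113 (B-1), 109 (B-2), 100 (B-3), 97 (A-1), 96 (C-1), 85 (A-2)
First bid not allocated: €82.
Allocation: A 2, B 3, C 1.

A 2, B 3, C 1; clearing price €82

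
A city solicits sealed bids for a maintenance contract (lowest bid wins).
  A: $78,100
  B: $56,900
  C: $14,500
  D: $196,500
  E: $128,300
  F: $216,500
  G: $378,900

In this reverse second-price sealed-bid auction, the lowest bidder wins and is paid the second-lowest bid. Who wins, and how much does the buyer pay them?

Bids in order: 14,500 (C) < 56,900 (B) < 78,100 (A) < 128,300 (E) < 196,500 (D) < 216,500 (F) < …
C is lowest; is paid the second-lowest bid, $56,900.

C is paid $56,900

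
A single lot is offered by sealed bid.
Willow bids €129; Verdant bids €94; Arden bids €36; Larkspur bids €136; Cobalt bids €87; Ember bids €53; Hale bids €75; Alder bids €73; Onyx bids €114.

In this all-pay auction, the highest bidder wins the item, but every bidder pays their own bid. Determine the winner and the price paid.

Rule: the highest bidder wins the item, but every bidder pays their own bid.
Bids in order: 136 (Larkspur) > 129 (Willow) > 114 (Onyx) > 94 (Verdant) > 87 (Cobalt) > 75 (Hale) > …
Larkspur wins with the top bid; all bids are sunk regardless.

Larkspur pays €136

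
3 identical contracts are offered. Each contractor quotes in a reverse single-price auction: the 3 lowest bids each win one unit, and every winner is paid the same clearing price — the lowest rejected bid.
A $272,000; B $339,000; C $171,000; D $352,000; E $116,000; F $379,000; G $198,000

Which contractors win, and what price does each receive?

Bids ranked low→high: 116,000 (E), 171,000 (C), 198,000 (G), 272,000 (A), 339,000 (B), …
The 3 lowest are E, C, G.
Clearing price = lowest rejected bid = $272,000.

E, C, G; each is paid $272,000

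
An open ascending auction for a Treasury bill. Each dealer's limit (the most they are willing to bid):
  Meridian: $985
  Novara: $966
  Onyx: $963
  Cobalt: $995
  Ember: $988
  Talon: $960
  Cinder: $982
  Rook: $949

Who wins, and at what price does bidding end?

Open ascending-bid auction: the price rises until one bidder remains; the winner pays the price at which the last rival dropped out.
Limits ranked: 995 (Cobalt) > 988 (Ember) > 985 (Meridian) > 982 (Cinder) > 966 (Novara) > 963 (Onyx) > …
Once the price passes $988, only Cobalt is left; the hammer falls at Ember's limit of $988.

Cobalt wins at $988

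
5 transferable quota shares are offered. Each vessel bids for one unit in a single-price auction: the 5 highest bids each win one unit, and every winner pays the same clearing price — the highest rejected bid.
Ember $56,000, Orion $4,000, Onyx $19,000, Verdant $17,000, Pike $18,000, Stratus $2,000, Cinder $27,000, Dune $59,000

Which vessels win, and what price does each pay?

Ordering the bids: 59,000 (Dune), 56,000 (Ember), 27,000 (Cinder), 19,000 (Onyx), 18,000 (Pike), 17,000 (Verdant), 4,000 (Orion), …
Top 5: Dune, Ember, Cinder, Onyx, Pike.
First losing bid is Verdant's $17,000, which sets the uniform price.

Dune, Ember, Cinder, Onyx, Pike; each pays $17,000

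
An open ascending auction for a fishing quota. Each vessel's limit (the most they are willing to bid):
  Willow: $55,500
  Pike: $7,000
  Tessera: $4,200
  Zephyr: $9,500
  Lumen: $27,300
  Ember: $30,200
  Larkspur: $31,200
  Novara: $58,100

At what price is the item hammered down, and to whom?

Ascending (English) auction: the price rises until one bidder remains; the winner pays the price at which the last rival dropped out.
Limits ranked: 58,100 (Novara) > 55,500 (Willow) > 31,200 (Larkspur) > 30,200 (Ember) > 27,300 (Lumen) > 9,500 (Zephyr) > …
Willow is the last rival to drop out, at $55,500; Novara remains and wins at that price.

Novara wins at $55,500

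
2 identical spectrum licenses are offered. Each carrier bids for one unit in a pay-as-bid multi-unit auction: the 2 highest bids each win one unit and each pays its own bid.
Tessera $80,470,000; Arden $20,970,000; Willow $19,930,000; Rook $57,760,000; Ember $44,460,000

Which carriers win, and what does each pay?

Tessera $80,470,000, Rook $57,760,000

Bids ranked high→low: 80,470,000 (Tessera), 57,760,000 (Rook), 44,460,000 (Ember), 20,970,000 (Arden), …
Top 2: Tessera, Rook.
Each winner pays its own bid: Tessera $80,470,000, Rook $57,760,000.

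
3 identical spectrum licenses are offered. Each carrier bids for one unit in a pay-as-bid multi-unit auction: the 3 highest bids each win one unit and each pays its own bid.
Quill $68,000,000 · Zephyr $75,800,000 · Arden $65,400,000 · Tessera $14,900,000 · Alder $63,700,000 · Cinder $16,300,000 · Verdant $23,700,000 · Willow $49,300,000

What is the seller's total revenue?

Sorting: 75,800,000 (Zephyr), 68,000,000 (Quill), 65,400,000 (Arden), 63,700,000 (Alder), 49,300,000 (Willow), …
Winners (3 units): Zephyr, Quill, Arden.
Total revenue = 75,800,000 + 68,000,000 + 65,400,000 = $209,200,000.

Total revenue: $209,200,000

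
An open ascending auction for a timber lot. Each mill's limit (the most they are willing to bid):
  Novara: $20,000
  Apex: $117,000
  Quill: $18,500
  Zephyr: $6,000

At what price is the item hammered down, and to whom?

Limits ranked: 117,000 (Apex) > 20,000 (Novara) > 18,500 (Quill) > 6,000 (Zephyr)
Once the price passes $20,000, only Apex is left; the hammer falls at Novara's limit of $20,000.

Apex wins at $20,000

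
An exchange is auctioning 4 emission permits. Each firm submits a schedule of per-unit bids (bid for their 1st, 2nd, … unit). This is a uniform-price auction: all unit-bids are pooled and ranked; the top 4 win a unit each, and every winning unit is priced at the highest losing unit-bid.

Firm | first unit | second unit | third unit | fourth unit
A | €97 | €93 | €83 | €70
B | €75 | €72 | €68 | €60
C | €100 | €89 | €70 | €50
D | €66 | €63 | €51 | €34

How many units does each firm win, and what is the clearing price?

Pooled unit-bids ranked (top 4): 100 (C-1), 97 (A-1), 93 (A-2), 89 (C-2)
The (k+1)-th unit-bid is €83.
Allocation: A 2, C 2.

A 2, C 2; clearing price €83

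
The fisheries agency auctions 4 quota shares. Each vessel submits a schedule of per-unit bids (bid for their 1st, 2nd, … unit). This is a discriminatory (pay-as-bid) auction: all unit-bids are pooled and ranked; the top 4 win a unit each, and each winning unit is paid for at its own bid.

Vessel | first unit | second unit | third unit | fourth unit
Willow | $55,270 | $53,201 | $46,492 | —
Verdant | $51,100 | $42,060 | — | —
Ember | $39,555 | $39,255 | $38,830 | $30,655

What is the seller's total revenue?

Total revenue: $206,063

All unit-bids, highest first — top 4: 55,270 (Willow-1), 53,201 (Willow-2), 51,100 (Verdant-1), 46,492 (Willow-3)
Next rejected bid: $42,060 (not a price — pay-as-bid).
Each winning unit pays its own bid.
Revenue = 55,270 + 53,201 + 51,100 + 46,492 = $206,063.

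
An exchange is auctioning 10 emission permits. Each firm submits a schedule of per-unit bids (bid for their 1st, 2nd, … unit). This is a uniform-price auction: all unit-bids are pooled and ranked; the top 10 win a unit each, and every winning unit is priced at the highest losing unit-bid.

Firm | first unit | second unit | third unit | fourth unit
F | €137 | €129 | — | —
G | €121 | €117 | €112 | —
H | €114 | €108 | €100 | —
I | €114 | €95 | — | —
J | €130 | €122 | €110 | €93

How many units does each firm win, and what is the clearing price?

Merging the schedules and taking the best 10: 137 (F-1), 130 (J-1), 129 (F-2), 122 (J-2), 121 (G-1), 117 (G-2), 114 (H-1), 114 (I-1), 112 (G-3), 110 (J-3)
The (k+1)-th unit-bid is €108.
Allocation: F 2, G 3, H 1, I 1, J 3.

F 2, G 3, H 1, I 1, J 3; clearing price €108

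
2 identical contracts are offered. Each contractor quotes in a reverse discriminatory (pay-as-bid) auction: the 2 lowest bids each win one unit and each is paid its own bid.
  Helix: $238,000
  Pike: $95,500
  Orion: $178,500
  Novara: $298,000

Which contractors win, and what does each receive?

Sorting: 95,500 (Pike), 178,500 (Orion), 238,000 (Helix), 298,000 (Novara)
The 2 lowest are Pike, Orion.
Each winner is paid its own bid: Pike $95,500, Orion $178,500.

Pike $95,500, Orion $178,500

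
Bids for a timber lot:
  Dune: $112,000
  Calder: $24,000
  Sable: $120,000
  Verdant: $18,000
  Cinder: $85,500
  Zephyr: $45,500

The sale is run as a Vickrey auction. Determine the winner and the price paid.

Sable pays $112,000

Bids ranked: 120,000 (Sable) > 112,000 (Dune) > 85,500 (Cinder) > 45,500 (Zephyr) > 24,000 (Calder) > 18,000 (Verdant)
Sable wins with the highest bid; price is set by the runner-up at $112,000.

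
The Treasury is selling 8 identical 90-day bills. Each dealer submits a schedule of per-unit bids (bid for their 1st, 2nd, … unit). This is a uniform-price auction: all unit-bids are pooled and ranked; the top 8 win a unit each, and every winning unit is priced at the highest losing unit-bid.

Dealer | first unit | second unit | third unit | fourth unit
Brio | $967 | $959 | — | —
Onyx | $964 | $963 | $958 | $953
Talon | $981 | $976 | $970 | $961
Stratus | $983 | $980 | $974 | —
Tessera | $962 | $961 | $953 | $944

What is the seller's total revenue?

Total revenue: $7,704

Merging the schedules and taking the best 8: 983 (Stratus-1), 981 (Talon-1), 980 (Stratus-2), 976 (Talon-2), 974 (Stratus-3), 970 (Talon-3), 967 (Brio-1), 964 (Onyx-1)
First bid not allocated: $963.
Allocation: Brio 1, Onyx 1, Stratus 3, Talon 3. Every unit priced at $963.
Revenue = 8 × 963 = $7,704.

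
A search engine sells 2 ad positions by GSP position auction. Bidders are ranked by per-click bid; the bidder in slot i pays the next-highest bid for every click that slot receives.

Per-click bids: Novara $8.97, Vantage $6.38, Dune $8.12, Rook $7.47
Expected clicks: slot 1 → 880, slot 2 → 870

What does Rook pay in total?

Rook pays $0.00

Ranked by bid: $8.97 (Novara) > $8.12 (Dune) > $7.47 (Rook) > …
Rook ranks below slot 2 → no slot, pays nothing.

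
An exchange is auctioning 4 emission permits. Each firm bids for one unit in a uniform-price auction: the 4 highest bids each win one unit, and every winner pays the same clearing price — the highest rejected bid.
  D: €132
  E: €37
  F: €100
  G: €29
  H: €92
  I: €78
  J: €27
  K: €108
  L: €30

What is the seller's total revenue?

Total revenue: €312

Bids ranked high→low: 132 (D), 108 (K), 100 (F), 92 (H), 78 (I), 37 (E), …
Winners (4 units): D, K, F, H.
First losing bid is I's €78, which sets the uniform price.
Total revenue = 4 × €78 = €312.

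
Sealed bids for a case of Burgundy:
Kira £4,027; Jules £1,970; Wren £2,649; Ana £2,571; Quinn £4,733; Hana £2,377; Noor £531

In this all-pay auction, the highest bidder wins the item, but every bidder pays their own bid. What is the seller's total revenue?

Total revenue: £18,858

Bids in order: 4,733 (Quinn) > 4,027 (Kira) > 2,649 (Wren) > 2,571 (Ana) > 2,377 (Hana) > 1,970 (Jules) > …
Every bidder forfeits their bid regardless of winning.
Revenue = 4,027 + 1,970 + 2,649 + 2,571 + 4,733 + 2,377 + 531 = £18,858.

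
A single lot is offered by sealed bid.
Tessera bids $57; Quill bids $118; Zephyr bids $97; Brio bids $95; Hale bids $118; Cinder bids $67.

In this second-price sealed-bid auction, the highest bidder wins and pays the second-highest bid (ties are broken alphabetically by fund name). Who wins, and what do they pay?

Sorting bids: 118 (Hale) > 118 (Quill) > 97 (Zephyr) > 95 (Brio) > 67 (Cinder) > 57 (Tessera)
Tie at $118 → Hale wins by tie-break.
Hale is highest; pays the second-highest bid, $118.

Hale pays $118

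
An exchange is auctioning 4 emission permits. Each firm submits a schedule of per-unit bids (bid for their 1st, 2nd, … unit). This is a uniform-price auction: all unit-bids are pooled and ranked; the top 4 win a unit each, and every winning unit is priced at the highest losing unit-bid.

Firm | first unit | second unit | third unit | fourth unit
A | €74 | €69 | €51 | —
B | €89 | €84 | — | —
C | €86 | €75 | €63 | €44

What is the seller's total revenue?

Pooled unit-bids ranked (top 4): 89 (B-1), 86 (C-1), 84 (B-2), 75 (C-2)
The (k+1)-th unit-bid is €74.
Allocation: B 2, C 2. Every unit priced at €74.
Revenue = 4 × 74 = €296.

Total revenue: €296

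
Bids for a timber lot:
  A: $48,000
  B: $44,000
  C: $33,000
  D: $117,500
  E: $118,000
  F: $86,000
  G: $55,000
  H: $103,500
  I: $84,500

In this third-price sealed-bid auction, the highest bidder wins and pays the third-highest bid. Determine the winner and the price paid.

E pays $103,500

Bids in order: 118,000 (E) > 117,500 (D) > 103,500 (H) > 86,000 (F) > 84,500 (I) > 55,000 (G) > …
E is highest; pays the third-highest bid, $103,500.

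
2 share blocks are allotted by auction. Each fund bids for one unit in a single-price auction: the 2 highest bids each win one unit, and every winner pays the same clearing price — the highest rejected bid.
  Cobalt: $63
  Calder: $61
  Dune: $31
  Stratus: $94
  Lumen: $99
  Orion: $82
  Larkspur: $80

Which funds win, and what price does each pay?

Lumen, Stratus; each pays $82

Bids ranked high→low: 99 (Lumen), 94 (Stratus), 82 (Orion), 80 (Larkspur), …
Winners (2 units): Lumen, Stratus.
Highest unsuccessful bid: $82 → clearing price.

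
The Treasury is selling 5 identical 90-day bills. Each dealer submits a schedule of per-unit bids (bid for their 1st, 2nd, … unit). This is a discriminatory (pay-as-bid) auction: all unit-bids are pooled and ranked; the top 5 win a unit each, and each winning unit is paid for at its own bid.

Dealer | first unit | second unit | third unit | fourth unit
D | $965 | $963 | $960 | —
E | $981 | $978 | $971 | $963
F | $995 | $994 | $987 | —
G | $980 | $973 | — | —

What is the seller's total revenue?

Total revenue: $4,937

Merging the schedules and taking the best 5: 995 (F-1), 994 (F-2), 987 (F-3), 981 (E-1), 980 (G-1)
Next rejected bid: $978 (not a price — pay-as-bid).
Each winning unit pays its own bid.
Revenue = 995 + 994 + 987 + 981 + 980 = $4,937.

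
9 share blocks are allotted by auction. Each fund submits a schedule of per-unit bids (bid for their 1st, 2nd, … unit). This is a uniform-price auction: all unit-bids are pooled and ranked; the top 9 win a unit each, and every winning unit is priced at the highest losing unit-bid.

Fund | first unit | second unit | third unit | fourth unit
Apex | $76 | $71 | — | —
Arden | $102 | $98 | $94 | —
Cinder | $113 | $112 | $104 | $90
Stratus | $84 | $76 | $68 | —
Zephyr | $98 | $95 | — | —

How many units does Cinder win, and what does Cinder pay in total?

Pooled unit-bids ranked (top 9): 113 (Cinder-1), 112 (Cinder-2), 104 (Cinder-3), 102 (Arden-1), 98 (Arden-2), 98 (Zephyr-1), 95 (Zephyr-2), 94 (Arden-3), 90 (Cinder-4)
Highest rejected unit-bid = $84.
Cinder wins 4 unit(s) at $84 each.

Cinder: 4 units, pays $336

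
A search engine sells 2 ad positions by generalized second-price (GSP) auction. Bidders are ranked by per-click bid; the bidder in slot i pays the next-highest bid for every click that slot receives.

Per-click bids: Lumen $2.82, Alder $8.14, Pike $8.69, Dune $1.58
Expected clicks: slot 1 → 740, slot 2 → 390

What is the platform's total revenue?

Total revenue: $7123.40

Per-click bids in order: $8.69 (Pike) > $8.14 (Alder) > $2.82 (Lumen) > …
Slot 1: Pike pays $8.14 × 740 = $6023.60
Slot 2: Alder pays $2.82 × 390 = $1099.80
Total = $7123.40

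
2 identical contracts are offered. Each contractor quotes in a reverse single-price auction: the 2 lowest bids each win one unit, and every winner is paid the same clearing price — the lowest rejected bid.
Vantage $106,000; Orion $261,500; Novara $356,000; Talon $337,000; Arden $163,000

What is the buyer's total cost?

Total cost: $523,000

Sorting: 106,000 (Vantage), 163,000 (Arden), 261,500 (Orion), 337,000 (Talon), …
The 2 lowest are Vantage, Arden.
Lowest unsuccessful bid: $261,500 → clearing price.
Total cost = 2 × $261,500 = $523,000.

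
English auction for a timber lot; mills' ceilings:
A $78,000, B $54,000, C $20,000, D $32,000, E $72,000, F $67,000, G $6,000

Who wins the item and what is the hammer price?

A wins at $72,000

Limits in order: 78,000 (A) > 72,000 (E) > 67,000 (F) > 54,000 (B) > 32,000 (D) > 20,000 (C) > …
Bidding ends when E exits at $72,000; A takes it.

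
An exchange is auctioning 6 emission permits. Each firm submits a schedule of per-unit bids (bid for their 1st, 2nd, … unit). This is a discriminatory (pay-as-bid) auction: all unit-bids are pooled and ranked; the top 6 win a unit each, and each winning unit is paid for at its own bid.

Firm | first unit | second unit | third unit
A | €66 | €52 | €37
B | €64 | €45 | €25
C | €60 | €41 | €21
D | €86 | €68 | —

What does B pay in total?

B pays €64

Pooled unit-bids ranked (top 6): 86 (D-1), 68 (D-2), 66 (A-1), 64 (B-1), 60 (C-1), 52 (A-2)
Next rejected bid: €45 (not a price — pay-as-bid).
B's winning unit-bids: 64 = €64.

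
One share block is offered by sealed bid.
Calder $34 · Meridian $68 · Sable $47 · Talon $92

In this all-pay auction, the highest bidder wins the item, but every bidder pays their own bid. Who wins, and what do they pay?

All-pay auction: the highest bidder wins the item, but every bidder pays their own bid.
Sorting bids: 92 (Talon) > 68 (Meridian) > 47 (Sable) > 34 (Calder)
Talon is highest and takes the item; every bidder forfeits their bid.

Talon pays $92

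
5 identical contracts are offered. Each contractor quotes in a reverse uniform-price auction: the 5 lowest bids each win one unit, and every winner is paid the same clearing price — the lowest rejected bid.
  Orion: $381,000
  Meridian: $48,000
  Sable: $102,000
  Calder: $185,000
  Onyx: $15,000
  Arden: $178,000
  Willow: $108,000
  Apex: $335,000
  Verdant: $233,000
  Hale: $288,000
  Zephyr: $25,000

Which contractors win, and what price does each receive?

Onyx, Zephyr, Meridian, Sable, Willow; each is paid $178,000

Bids ranked low→high: 15,000 (Onyx), 25,000 (Zephyr), 48,000 (Meridian), 102,000 (Sable), 108,000 (Willow), 178,000 (Arden), 185,000 (Calder), …
Lowest 5: Onyx, Zephyr, Meridian, Sable, Willow.
Clearing price = lowest rejected bid = $178,000.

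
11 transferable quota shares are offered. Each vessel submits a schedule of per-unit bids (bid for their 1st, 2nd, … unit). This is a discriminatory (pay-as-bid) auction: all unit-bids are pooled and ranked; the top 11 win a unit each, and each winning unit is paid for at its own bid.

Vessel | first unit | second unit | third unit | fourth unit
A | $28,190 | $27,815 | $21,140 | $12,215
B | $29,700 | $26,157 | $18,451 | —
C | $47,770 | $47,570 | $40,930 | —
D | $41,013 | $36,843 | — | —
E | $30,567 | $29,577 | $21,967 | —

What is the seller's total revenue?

Total revenue: $386,132

Merging the schedules and taking the best 11: 47,770 (C-1), 47,570 (C-2), 41,013 (D-1), 40,930 (C-3), 36,843 (D-2), 30,567 (E-1), 29,700 (B-1), 29,577 (E-2), 28,190 (A-1), 27,815 (A-2), 26,157 (B-2)
Next rejected bid: $21,967 (not a price — pay-as-bid).
Each winning unit pays its own bid.
Revenue = 47,770 + 47,570 + 41,013 + 40,930 + 36,843 + 30,567 + 29,700 + 29,577 + 28,190 + 27,815 + 26,157 = $386,132.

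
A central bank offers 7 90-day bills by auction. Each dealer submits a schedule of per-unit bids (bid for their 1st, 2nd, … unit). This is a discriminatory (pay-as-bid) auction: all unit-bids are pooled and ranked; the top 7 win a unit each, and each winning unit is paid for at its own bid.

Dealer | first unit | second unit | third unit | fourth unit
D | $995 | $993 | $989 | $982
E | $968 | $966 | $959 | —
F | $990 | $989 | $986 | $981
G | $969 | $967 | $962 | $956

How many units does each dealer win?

D 4, F 3

All unit-bids, highest first — top 7: 995 (D-1), 993 (D-2), 990 (F-1), 989 (D-3), 989 (F-2), 986 (F-3), 982 (D-4)
Next rejected bid: $981 (not a price — pay-as-bid).
Allocation: D 4, F 3.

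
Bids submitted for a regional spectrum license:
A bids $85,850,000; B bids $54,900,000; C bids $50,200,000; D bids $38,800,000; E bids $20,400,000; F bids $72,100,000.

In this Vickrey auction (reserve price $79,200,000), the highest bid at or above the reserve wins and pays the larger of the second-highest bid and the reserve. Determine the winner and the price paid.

Bids ranked: 85,850,000 (A) > 72,100,000 (F) > 54,900,000 (B) > 50,200,000 (C) > 38,800,000 (D) > 20,400,000 (E)
A has the top bid at or above the reserve ($85,850,000).
Second-highest bid $72,100,000 is below the reserve $79,200,000, so the reserve binds → payment $79,200,000.

A pays $79,200,000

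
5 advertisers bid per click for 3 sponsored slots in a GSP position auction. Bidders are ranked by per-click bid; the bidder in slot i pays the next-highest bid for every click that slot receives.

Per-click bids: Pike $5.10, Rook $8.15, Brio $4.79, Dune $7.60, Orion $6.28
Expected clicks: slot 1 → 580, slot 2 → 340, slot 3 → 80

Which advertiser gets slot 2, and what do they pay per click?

Sorting advertisers: $8.15 (Rook) > $7.60 (Dune) > $6.28 (Orion) > $5.10 (Pike) > …
Slot 2 goes to the second-ranked bidder, Dune, who pays the next bid down: $6.28/click.

Dune; $6.28 per click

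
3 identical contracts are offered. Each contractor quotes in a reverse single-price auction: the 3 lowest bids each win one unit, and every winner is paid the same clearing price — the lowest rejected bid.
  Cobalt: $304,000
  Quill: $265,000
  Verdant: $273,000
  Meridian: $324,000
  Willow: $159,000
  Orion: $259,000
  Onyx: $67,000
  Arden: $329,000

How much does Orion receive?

Orion is paid $265,000

Bids ranked low→high: 67,000 (Onyx), 159,000 (Willow), 259,000 (Orion), 265,000 (Quill), 273,000 (Verdant), …
Winners (3 units): Onyx, Willow, Orion.
First losing bid is Quill's $265,000, which sets the uniform price.
Orion wins → is paid $265,000.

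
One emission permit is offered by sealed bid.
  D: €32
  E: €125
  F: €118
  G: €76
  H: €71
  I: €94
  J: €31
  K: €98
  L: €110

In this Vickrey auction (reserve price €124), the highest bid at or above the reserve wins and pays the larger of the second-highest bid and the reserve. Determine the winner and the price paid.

E pays €124

Vickrey auction (reserve price €124): the highest bid at or above the reserve wins and pays the larger of the second-highest bid and the reserve.
Sorting bids: 125 (E) > 118 (F) > 110 (L) > 98 (K) > 94 (I) > 76 (G) > …
E has the top bid at or above the reserve (€125).
Second-highest bid €118 is below the reserve €124, so the reserve binds → payment €124.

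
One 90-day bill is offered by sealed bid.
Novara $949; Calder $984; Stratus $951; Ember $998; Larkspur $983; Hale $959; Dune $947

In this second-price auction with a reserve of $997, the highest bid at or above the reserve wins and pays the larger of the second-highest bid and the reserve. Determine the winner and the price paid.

Ember pays $997

Second-price auction with a reserve of $997: the highest bid at or above the reserve wins and pays the larger of the second-highest bid and the reserve.
Sorting bids: 998 (Ember) > 984 (Calder) > 983 (Larkspur) > 959 (Hale) > 951 (Stratus) > 949 (Novara) > …
Ember has the top bid at or above the reserve ($998).
max(second-highest $984, reserve $997) = $997.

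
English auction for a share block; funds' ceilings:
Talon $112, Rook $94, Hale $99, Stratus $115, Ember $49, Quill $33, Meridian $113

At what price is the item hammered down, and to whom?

Stratus wins at $113

Limits ranked: 115 (Stratus) > 113 (Meridian) > 112 (Talon) > 99 (Hale) > 94 (Rook) > 49 (Ember) > …
Bidding ends when Meridian exits at $113; Stratus takes it.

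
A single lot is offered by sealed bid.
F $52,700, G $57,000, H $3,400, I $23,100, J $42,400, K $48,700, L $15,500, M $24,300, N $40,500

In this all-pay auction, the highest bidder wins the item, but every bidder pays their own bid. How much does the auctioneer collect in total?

All-pay auction: the highest bidder wins the item, but every bidder pays their own bid.
Bids ranked: 57,000 (G) > 52,700 (F) > 48,700 (K) > 42,400 (J) > 40,500 (N) > 24,300 (M) > …
Every bidder forfeits their bid regardless of winning.
Revenue = 52,700 + 57,000 + 3,400 + 23,100 + 42,400 + 48,700 + 15,500 + 24,300 + 40,500 = $307,600.

Total revenue: $307,600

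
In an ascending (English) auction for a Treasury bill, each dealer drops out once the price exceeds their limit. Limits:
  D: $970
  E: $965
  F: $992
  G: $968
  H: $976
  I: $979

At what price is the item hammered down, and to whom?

F wins at $979

Rule: the price rises until one bidder remains; the winner pays the price at which the last rival dropped out.
Sorting limits: 992 (F) > 979 (I) > 976 (H) > 970 (D) > 968 (G) > 965 (E)
Bidding ends when I exits at $979; F takes it.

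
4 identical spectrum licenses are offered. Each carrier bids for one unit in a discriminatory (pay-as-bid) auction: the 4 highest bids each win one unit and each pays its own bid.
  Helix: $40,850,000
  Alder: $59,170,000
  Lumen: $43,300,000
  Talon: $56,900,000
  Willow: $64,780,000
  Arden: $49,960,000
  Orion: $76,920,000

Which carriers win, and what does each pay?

Orion $76,920,000, Willow $64,780,000, Alder $59,170,000, Talon $56,900,000

Sorting: 76,920,000 (Orion), 64,780,000 (Willow), 59,170,000 (Alder), 56,900,000 (Talon), 49,960,000 (Arden), 43,300,000 (Lumen), …
Winners (4 units): Orion, Willow, Alder, Talon.
Each winner pays its own bid: Orion $76,920,000, Willow $64,780,000, Alder $59,170,000, Talon $56,900,000.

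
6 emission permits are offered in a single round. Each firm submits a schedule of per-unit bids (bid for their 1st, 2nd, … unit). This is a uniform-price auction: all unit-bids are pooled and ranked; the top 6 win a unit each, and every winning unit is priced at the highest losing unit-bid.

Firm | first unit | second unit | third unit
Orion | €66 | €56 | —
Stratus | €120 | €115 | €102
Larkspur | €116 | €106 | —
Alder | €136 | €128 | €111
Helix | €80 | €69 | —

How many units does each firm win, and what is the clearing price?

Alder 3, Larkspur 1, Stratus 2; clearing price €106

Pooled unit-bids ranked (top 6): 136 (Alder-1), 128 (Alder-2), 120 (Stratus-1), 116 (Larkspur-1), 115 (Stratus-2), 111 (Alder-3)
The (k+1)-th unit-bid is €106.
Allocation: Alder 3, Larkspur 1, Stratus 2.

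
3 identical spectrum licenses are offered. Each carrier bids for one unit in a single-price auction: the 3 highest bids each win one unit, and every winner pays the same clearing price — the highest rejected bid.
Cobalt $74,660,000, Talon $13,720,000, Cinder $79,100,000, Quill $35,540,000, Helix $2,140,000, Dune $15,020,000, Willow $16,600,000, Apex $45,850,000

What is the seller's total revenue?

Total revenue: $106,620,000

Ordering the bids: 79,100,000 (Cinder), 74,660,000 (Cobalt), 45,850,000 (Apex), 35,540,000 (Quill), 16,600,000 (Willow), …
Winners (3 units): Cinder, Cobalt, Apex.
Highest unsuccessful bid: $35,540,000 → clearing price.
Total revenue = 3 × $35,540,000 = $106,620,000.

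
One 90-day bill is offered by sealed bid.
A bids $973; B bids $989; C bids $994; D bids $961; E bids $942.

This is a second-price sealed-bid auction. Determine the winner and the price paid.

C pays $989

Second-price sealed-bid auction: the highest bidder wins and pays the second-highest bid.
Bids in order: 994 (C) > 989 (B) > 973 (A) > 961 (D) > 942 (E)
C wins with the highest bid; price is set by the runner-up at $989.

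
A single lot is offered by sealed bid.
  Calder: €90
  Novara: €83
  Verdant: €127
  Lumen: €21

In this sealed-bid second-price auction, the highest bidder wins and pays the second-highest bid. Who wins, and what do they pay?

Verdant pays €90

Sealed-bid second-price auction: the highest bidder wins and pays the second-highest bid.
Sorting bids: 127 (Verdant) > 90 (Calder) > 83 (Novara) > 21 (Lumen)
Verdant wins with the highest bid; price is set by the runner-up at €90.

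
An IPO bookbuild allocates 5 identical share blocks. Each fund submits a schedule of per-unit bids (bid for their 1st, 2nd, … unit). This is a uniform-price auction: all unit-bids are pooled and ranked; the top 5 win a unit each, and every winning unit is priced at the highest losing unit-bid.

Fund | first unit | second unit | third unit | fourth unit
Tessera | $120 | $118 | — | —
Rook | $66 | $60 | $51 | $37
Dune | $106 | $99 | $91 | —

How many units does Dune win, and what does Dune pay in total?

Dune: 3 units, pays $198

Merging the schedules and taking the best 5: 120 (Tessera-1), 118 (Tessera-2), 106 (Dune-1), 99 (Dune-2), 91 (Dune-3)
The (k+1)-th unit-bid is $66.
Dune wins 3 unit(s) at $66 each.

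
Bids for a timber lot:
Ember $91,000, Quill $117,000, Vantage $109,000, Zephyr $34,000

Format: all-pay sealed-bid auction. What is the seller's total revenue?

Total revenue: $351,000

Sorting bids: 117,000 (Quill) > 109,000 (Vantage) > 91,000 (Ember) > 34,000 (Zephyr)
Quill wins with the top bid; all bids are sunk regardless.
Every bidder forfeits their bid regardless of winning.
Revenue = 91,000 + 117,000 + 109,000 + 34,000 = $351,000.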